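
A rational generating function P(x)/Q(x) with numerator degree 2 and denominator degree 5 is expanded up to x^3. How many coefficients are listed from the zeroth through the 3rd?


Expanding up to x^3 gives the coefficients for x^0, x^1, ..., x^3.
That is 3 + 1 = 4 coefficients in total.

4


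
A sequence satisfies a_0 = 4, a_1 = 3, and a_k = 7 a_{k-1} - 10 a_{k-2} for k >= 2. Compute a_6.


The characteristic equation is t^2 - 7 t + 10 = 0, with roots r_1 = 5 and r_2 = 2 (so c_1 = r_1 + r_2, c_2 = -r_1 r_2 as required).
One can use the closed form a_n = A r_1^n + B r_2^n, but direct iteration is more reliable:
a_0 = 4, a_1 = 3, a_2 = -19, a_3 = -163, a_4 = -951, a_5 = -5027, a_6 = -25679.
So a_6 = -25679.

-25679


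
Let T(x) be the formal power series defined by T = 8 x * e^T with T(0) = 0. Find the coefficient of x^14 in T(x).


Apply the Lagrange inversion formula: if T = 8 x * phi(T) with phi(t) = e^t, then
[x^n] T = 8^n * (1/n) [t^(n-1)] phi(t)^n = 8^n * (1/n) [t^(n-1)] e^(n t) = 8^n * (1/n) * n^(n-1) / (n-1)! = 8^n * n^(n-1) / n!.
When c = 1 this is the Cayley count of rooted labeled trees on n vertices, divided by n!.
For n = 14: 8^14 * 14^13 / 14! = 4398046511104 * 793714773254144/87178291200 = 34785499933455142617088/868725.

34785499933455142617088/868725


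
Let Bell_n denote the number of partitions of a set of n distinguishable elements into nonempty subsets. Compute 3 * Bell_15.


Bell_15 can be computed from the Bell triangle or from Dobinski's identity Bell_n = (1/e) * sum_{k>=0} k^n / k!.
Computing Bell_15 = 1382958545.
Then 3 * 1382958545 = 4148875635.

4148875635


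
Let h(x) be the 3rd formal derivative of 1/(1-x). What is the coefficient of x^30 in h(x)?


Differentiating 3 times: d^3/dx^3 [1/(1-x)] = 3!/(1-x)^4.
The expansion 1/(1-x)^4 = sum_{k>=0} C(k+3, 3) x^k, so the coefficient of x^n in 3!/(1-x)^4 is 3! * C(n+3, 3).
For n = 30: 6 * C(33, 3) = 6 * 5456 = 32736

32736


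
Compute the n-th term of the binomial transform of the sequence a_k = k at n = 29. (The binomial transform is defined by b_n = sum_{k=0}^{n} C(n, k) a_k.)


With a_k = k, b_n = sum_{k=0}^{n} C(n, k) k. Using k * C(n, k) = n * C(n-1, k-1) gives b_n = n * sum_{k>=1} C(n-1, k-1) = n * 2^(n-1).
For n = 29: 29 * 2^28 = 29 * 268435456 = 7784628224.

7784628224


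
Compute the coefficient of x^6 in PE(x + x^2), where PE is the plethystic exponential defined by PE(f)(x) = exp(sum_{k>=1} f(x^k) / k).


With f(x) = x + x^2, the exponent is sum_{k>=1} (x^k + x^(2k)) / k = -ln(1 - x) - ln(1 - x^2). Exponentiating:
PE(x + x^2) = 1 / ((1 - x)(1 - x^2)).
This is the generating function for partitions of n into parts of size 1 or 2. The number of 2's can be any j in 0..3, and the rest are 1's, so
[x^6] = floor(6/2) + 1 = 4.

4


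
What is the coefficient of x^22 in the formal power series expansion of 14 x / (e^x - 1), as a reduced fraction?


The exponential generating function for Bernoulli numbers is
x / (e^x - 1) = sum_{k>=0} B_k x^k / k!.
So the coefficient of x^22 in 14 x / (e^x - 1) is 14 B_22 / 22!.
Computing: B_22 = 854513/138, 22! = 1124000727777607680000, giving
14 * 854513/138 / 1124000727777607680000 = 77683/1007221431385128960000.

77683/1007221431385128960000


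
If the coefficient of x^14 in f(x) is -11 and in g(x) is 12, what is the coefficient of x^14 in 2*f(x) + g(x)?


Scalar multiplication scales coefficients: 2 * -11 = -22.
Then add the g coefficient: -22 + 12
= -10

-10


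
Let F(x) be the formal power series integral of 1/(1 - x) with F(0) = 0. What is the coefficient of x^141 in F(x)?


1/(1 - x) = sum_{k>=0} x^k. Integrating termwise and using F(0) = 0 gives
F(x) = sum_{k>=0} x^(k+1) / (k+1) = sum_{m>=1} x^m / m = -ln(1 - x).
So the coefficient of x^141 is 1/141 = 1/141.

1/141


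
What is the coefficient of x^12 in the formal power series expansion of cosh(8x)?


The Maclaurin series is cosh(t) = sum_{m>=0} t^(2m) / (2m)!, so substituting t = 8x, only even powers of x are nonzero, with coefficient of x^(2m) equal to 8^(2m) / (2m)!.
For x^12 the coefficient is 8^12/12! = 68719476736/479001600 = 67108864/467775.

67108864/467775


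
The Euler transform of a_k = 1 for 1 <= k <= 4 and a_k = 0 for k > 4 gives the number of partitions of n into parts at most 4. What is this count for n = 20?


Partitions of 20 into parts at most 4:
Using generating function (1-x)^(-1)(1-x^2)^(-1)...(1-x^4)^(-1),
the coefficient of x^20 = 108

108


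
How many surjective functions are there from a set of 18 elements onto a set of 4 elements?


By inclusion-exclusion on which target elements are missed, the number of surjections from an n-set onto a k-set is
surj(n, k) = sum_{j=0}^{k} (-1)^j C(k, j) (k - j)^n.
Equivalently surj(n, k) = k! * S(n, k), where S(n, k) is the Stirling number of the second kind.
For n = 18, k = 4:
S(18, 4) = 2798806985, so
surj = 4! * 2798806985 = 24 * 2798806985 = 67171367640.

67171367640


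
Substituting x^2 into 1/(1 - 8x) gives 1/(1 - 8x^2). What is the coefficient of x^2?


The coefficient of x^(2m) in 1/(1 - 8x^2) is 8^m.
With n = 2 = 2*1, the coefficient is 8^1 = 8.

8


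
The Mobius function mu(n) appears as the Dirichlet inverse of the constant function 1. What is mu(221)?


221 = 13 * 17 (all distinct primes).
mu(221) = (-1)^2 = 1

1


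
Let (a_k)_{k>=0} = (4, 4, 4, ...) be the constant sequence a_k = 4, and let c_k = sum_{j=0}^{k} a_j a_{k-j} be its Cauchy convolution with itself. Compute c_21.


Since a_j = 4 for all j >= 0, the convolution sum becomes
c_k = sum_{j=0}^{k} 4 * 4 = 16 * (k + 1).
Equivalently, the generating function of (a_k) is 4/(1 - x) and its square is 16/(1 - x)^2 = sum_{k>=0} 16(k + 1) x^k.
For k = 21: 16 * 22 = 352.

352


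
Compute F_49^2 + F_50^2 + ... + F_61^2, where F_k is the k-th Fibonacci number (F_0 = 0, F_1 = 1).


There is a standard identity sum_{k=0}^{N} F_k^2 = F_N * F_{N+1} (proved inductively from the telescoping relation F_k^2 = F_k F_{k+1} - F_{k-1} F_k). Then
sum_{k=49}^{61} F_k^2 = F_61 F_62 - F_48 F_49.
Computing: F_61 = 2504730781961, F_62 = 4052739537881, F_48 = 4807526976, F_49 = 7778742049.
Sum = 2504730781961 * 4052739537881 - 4807526976 * 7778742049 = 10150984075288698997950817.

10150984075288698997950817


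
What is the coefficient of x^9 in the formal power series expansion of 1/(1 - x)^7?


The expansion 1/(1 - x)^r = sum_{k>=0} C(k + r - 1, r - 1) x^k follows from the multiset / negative-binomial theorem (or from repeated differentiation of the geometric series).
For r = 7 and k = 9:
C(15, 6) = 1307674368000 / (720 * 362880) = 5005.

5005


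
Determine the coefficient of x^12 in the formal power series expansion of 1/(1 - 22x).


The geometric series identity gives 1/(1 - c x) = sum_{k>=0} c^k x^k, so the coefficient of x^k is c^k.
Here c = 22 and k = 12.
Computing: 22^12 = 12855002631049216

12855002631049216


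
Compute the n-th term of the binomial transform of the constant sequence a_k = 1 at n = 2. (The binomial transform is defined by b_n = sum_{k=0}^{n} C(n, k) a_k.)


With a_k = 1 for all k, b_n = sum_{k=0}^{n} C(n, k) = 2^n by the binomial theorem.
For n = 2: 2^2 = 4.

4


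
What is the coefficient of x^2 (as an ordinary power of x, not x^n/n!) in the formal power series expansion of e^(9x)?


The exponential series is e^y = sum_{k>=0} y^k / k!. Substituting y = 9x gives
e^(9x) = sum_{k>=0} 9^k x^k / k!.
So the coefficient of x^n is a^n/n! with a = 9, n = 2:
9^2 / 2! = 81/2 = 81/2

81/2


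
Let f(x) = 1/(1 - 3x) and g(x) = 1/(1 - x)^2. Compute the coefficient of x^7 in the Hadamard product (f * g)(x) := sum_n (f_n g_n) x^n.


f has coefficients f_k = 3^k. For g = 1/(1 - x)^2 the coefficient is g_k = C(k + 1, 1) = k + 1. The Hadamard coefficient is (f * g)_k = 3^k * (k + 1).
For k = 7: 3^7 * 8 = 2187 * 8 = 17496.

17496


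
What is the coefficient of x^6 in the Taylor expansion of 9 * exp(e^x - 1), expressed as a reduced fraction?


exp(e^x - 1) = sum_{k>=0} Bell_k x^k / k!, where Bell_k is the k-th Bell number.
So the coefficient of x^6 is 9 * Bell_6 / 6!.
Computing: Bell_6 = 203 and 6! = 720, giving
9 * 203/720 = 203/80.

203/80


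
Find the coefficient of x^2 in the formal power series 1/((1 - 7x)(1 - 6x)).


By partial fractions or Cauchy convolution:
The coefficient equals sum_{k=0}^{2} 7^k * 6^(2-k).
= 127

127


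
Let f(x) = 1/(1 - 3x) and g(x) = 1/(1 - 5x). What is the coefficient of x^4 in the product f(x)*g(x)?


The coefficient of x^n in f*g is the Cauchy product: sum_{k=0}^{n} a^k * b^(n-k).
With a=3, b=5, n=4:
sum_{k=0}^{4} 3^k * 5^(4-k)
= 1441

1441


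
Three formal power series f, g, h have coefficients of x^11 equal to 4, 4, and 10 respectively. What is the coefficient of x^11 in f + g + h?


Series addition is componentwise:
4 + 4 + 10
= 18

18


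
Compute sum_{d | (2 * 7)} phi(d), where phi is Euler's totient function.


First, 2 * 7 = 14. One classical identity is sum_{d | n} phi(d) = n (each k in [1, n] has a unique gcd with n, and among the k's with gcd(k, n) = n/d there are phi(d) of them). So the sum equals 14. We also verify directly:
Divisors of 14: 1, 2, 7, 14.
phi values: 1, 1, 6, 6.
Sum = 14.

14


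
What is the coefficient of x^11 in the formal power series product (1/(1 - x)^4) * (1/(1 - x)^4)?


Combine the factors: (1/(1 - x)^4) * (1/(1 - x)^4) = 1/(1 - x)^8.
Then use 1/(1 - x)^r = sum_{k>=0} C(k + r - 1, r - 1) x^k with r = 8 and k = 11:
C(18, 7) = 31824.

31824


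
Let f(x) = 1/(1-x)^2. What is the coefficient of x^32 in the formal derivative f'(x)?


Differentiate: d/dx [ 1/(1-x)^r ] = r / (1-x)^(r+1).
Here r = 2, so f'(x) = 2 / (1-x)^3.
The expansion of 1/(1-x)^(r+1) has coefficient of x^n equal to C(n+r, r).
So the coefficient of x^32 in f'(x) is
2 * C(34, 2) = 2 * 561 = 1122

1122


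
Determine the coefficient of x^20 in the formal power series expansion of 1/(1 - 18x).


The geometric series identity gives 1/(1 - c x) = sum_{k>=0} c^k x^k, so the coefficient of x^k is c^k.
Here c = 18 and k = 20.
Computing: 18^20 = 12748236216396078174437376

12748236216396078174437376


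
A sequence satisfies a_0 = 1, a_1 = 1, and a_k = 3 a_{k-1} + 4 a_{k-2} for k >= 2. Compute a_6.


The characteristic equation is t^2 - 3 t - 4 = 0, with roots r_1 = 4 and r_2 = -1 (so c_1 = r_1 + r_2, c_2 = -r_1 r_2 as required).
One can use the closed form a_n = A r_1^n + B r_2^n, but direct iteration is more reliable:
a_0 = 1, a_1 = 1, a_2 = 7, a_3 = 25, a_4 = 103, a_5 = 409, a_6 = 1639.
So a_6 = 1639.

1639


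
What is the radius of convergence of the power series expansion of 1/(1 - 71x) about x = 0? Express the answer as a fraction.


Expanding 1/(1 - 71x) = sum_{k>=0} 71^k x^k, the series converges when |71x| < 1, i.e., |x| < 1/71.
So the radius of convergence is 1/71 = 1/71.

1/71


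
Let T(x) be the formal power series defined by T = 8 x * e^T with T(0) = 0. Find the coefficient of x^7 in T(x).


Apply the Lagrange inversion formula: if T = 8 x * phi(T) with phi(t) = e^t, then
[x^n] T = 8^n * (1/n) [t^(n-1)] phi(t)^n = 8^n * (1/n) [t^(n-1)] e^(n t) = 8^n * (1/n) * n^(n-1) / (n-1)! = 8^n * n^(n-1) / n!.
When c = 1 this is the Cayley count of rooted labeled trees on n vertices, divided by n!.
For n = 7: 8^7 * 7^6 / 7! = 2097152 * 117649/5040 = 2202927104/45.

2202927104/45


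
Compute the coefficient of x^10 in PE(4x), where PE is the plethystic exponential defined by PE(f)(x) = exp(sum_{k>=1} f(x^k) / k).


With f(x) = 4x, the exponent is sum_{k>=1} 4 x^k / k = 4 * (-ln(1 - x)). Exponentiating:
PE(4x) = exp(-4 ln(1 - x)) = 1/(1 - x)^4.
By the negative binomial expansion, [x^n] 1/(1 - x)^4 = C(n + 3, 3).
For n = 10: C(13, 3) = 286.

286


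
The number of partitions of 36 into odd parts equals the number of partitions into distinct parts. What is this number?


Computing partitions of 36 into odd parts (1, 3, 5, ...):
Using the generating function prod_{k>=0} 1/(1-x^(2k+1)),
the count is 668

668


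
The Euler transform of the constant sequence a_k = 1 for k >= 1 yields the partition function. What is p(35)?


The Euler transform converts the sequence a_k = 1 into the number of integer partitions.
Using the recurrence or dynamic programming:
p(35) = 14883

14883


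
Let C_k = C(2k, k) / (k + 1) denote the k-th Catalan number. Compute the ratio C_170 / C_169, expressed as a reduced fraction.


Using C_k = (2k)! / (k! (k+1)!), the ratio C_{k+1}/C_k simplifies to
C_{k+1}/C_k = [(2k+2)! / ((k+1)! (k+2)!)] * [k! (k+1)! / (2k)!]
 = (2k+2)(2k+1) / ((k+1)(k+2)) = 2(2k+1) / (k+2).
For k = 169: 2(2*169 + 1) / (169 + 2) = 678/171 = 226/57.

226/57


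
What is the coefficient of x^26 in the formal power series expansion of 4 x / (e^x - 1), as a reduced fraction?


The exponential generating function for Bernoulli numbers is
x / (e^x - 1) = sum_{k>=0} B_k x^k / k!.
So the coefficient of x^26 in 4 x / (e^x - 1) is 4 B_26 / 26!.
Computing: B_26 = 8553103/6, 26! = 403291461126605635584000000, giving
4 * 8553103/6 / 403291461126605635584000000 = 657931/46533630129992957952000000.

657931/46533630129992957952000000


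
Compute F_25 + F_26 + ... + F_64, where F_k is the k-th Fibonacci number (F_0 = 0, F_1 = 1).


Use the identity sum_{k=0}^{N} F_k = F_{N+2} - 1 (which follows from F_{k+2} - F_{k+1} = F_k). Then
sum_{k=25}^{64} F_k = (F_{66} - 1) - (F_{26} - 1) = F_{66} - F_{26}.
Computing: F_{66} = 27777890035288, F_{26} = 121393, so
Sum = 27777890035288 - 121393 = 27777889913895.

27777889913895


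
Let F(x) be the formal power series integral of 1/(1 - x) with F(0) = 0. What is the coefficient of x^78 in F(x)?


1/(1 - x) = sum_{k>=0} x^k. Integrating termwise and using F(0) = 0 gives
F(x) = sum_{k>=0} x^(k+1) / (k+1) = sum_{m>=1} x^m / m = -ln(1 - x).
So the coefficient of x^78 is 1/78 = 1/78.

1/78


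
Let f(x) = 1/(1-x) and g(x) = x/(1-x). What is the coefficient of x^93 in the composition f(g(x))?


First simplify the composition: f(g(x)) = 1/(1 - x/(1-x)) = (1-x)/((1-x) - x) = (1-x)/(1-2x).
Now extract the coefficient. Write (1-x)/(1-2x) = 1/(1-2x) - x/(1-2x).
The coefficient of x^n in 1/(1-2x) is 2^n, and in x/(1-2x) is 2^(n-1) (for n >= 1).
So the coefficient of x^93 is 2^93 - 2^92 = 9903520314283042199192993792 - 4951760157141521099596496896 = 4951760157141521099596496896.

4951760157141521099596496896


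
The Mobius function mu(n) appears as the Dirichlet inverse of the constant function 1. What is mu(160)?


160 has a squared prime factor, so mu(160) = 0.
Factorization reveals a repeated prime.

0


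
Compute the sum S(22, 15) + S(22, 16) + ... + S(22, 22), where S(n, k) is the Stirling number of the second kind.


By definition, S(n, k) counts partitions of an n-set into exactly k nonempty blocks.
Computing row n = 22 for k = 15..22:
S(22, k): 345615943200, 26046574004, 1404142047, 53374629, 1389850, 23485, 231, 1
Sum = 373121447447.

373121447447


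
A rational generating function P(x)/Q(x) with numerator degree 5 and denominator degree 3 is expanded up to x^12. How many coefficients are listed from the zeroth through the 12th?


Expanding up to x^12 gives the coefficients for x^0, x^1, ..., x^12.
That is 12 + 1 = 13 coefficients in total.

13


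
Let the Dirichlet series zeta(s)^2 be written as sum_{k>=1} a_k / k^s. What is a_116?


The Dirichlet convolution of the constant function 1 with itself gives (1 * 1)(k) = sum_{d | k} 1 = d(k), the number of positive divisors of k.
Since zeta(s) = sum_{k>=1} 1/k^s, we have zeta(s)^2 = sum_{k>=1} d(k)/k^s, so a_k = d(k).
For k = 116: the divisors are 1, 2, 4, 29, 58, 116.
Count = 6.

6


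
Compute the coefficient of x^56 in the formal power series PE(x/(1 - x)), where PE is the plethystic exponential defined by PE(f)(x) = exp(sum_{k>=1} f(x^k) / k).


For f(x) = x/(1 - x) we have
sum_{k>=1} f(x^k) / k = sum_{k>=1} (1/k) * x^k / (1 - x^k) = sum_{k, m >= 1} x^(k m) / k,
which after exponentiating simplifies to
PE(x/(1 - x)) = prod_{k>=1} 1 / (1 - x^k).
This is the generating function for the partition function p(n), so the coefficient of x^56 is p(56).
Computing p(56) by dynamic programming over parts 1, 2, ..., 56: p(56) = 526823.

526823


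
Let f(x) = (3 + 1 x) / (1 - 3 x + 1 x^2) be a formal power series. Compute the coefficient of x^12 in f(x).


Write f(x) = sum_{k>=0} a_k x^k. Multiplying both sides by 1 - 3 x + 1 x^2 gives
(1 - 3 x + 1 x^2) sum_{k>=0} a_k x^k = 3 + 1 x.
Matching coefficients:
 x^0: a_0 = 3
 x^1: a_1 - 3 a_0 = 1  =>  a_1 = 3*3 + 1 = 10
 x^k (k >= 2): a_k = 3 a_{k-1} - 1 a_{k-2}.
Iterating: a_2 = 27, a_3 = 71, a_4 = 186, a_5 = 487, a_6 = 1275, a_7 = 3338, a_8 = 8739, a_9 = 22879, a_10 = 59898, a_11 = 156815, a_12 = 410547.
So the coefficient of x^12 is 410547.

410547


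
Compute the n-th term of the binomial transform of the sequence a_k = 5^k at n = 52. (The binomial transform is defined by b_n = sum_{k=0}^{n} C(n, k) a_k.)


With a_k = 5^k, b_n = sum_{k=0}^{n} C(n, k) 5^k = (1 + 5)^n by the binomial theorem.
For n = 52: (1 + 5)^52 = 6^52 = 29098125988731506183153025616435306561536.

29098125988731506183153025616435306561536


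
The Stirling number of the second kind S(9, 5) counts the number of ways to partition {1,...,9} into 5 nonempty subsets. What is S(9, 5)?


Using the explicit formula S(n,k) = (1/k!) sum_{j=0}^{k} (-1)^(k-j) C(k,j) j^n:
S(9, 5) = 6951
Equivalently, S(n,k) is n! times the coefficient of x^n in the EGF (e^x - 1)^k / k!.

6951


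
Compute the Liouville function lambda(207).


The Liouville function is lambda(k) = (-1)^Omega(k), where Omega(k) counts the prime factors of k with multiplicity.
Factoring: 207 = 3 * 3 * 23, so Omega(207) = 3.
lambda(207) = (-1)^3 = -1.

-1


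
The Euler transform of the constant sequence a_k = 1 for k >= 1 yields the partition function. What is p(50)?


The Euler transform converts the sequence a_k = 1 into the number of integer partitions.
Using the recurrence or dynamic programming:
p(50) = 204226

204226


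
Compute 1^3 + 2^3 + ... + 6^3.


This power sum has a closed form given by Faulhaber's formula
sum_{k=1}^{m} k^p = (1 / (p + 1)) * sum_{j=0}^{p} C(p + 1, j) B_j m^(p + 1 - j),
but for small m direct computation is fastest:
1 + 8 + 27 + 64 + 125 + 216 = 441.

441


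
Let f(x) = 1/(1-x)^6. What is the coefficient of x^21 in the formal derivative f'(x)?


Differentiate: d/dx [ 1/(1-x)^r ] = r / (1-x)^(r+1).
Here r = 6, so f'(x) = 6 / (1-x)^7.
The expansion of 1/(1-x)^(r+1) has coefficient of x^n equal to C(n+r, r).
So the coefficient of x^21 in f'(x) is
6 * C(27, 6) = 6 * 296010 = 1776060

1776060


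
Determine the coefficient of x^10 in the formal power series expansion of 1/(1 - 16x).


The geometric series identity gives 1/(1 - c x) = sum_{k>=0} c^k x^k, so the coefficient of x^k is c^k.
Here c = 16 and k = 10.
Computing: 16^10 = 1099511627776

1099511627776


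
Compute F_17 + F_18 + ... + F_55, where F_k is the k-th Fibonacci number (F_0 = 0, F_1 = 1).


Use the identity sum_{k=0}^{N} F_k = F_{N+2} - 1 (which follows from F_{k+2} - F_{k+1} = F_k). Then
sum_{k=17}^{55} F_k = (F_{57} - 1) - (F_{18} - 1) = F_{57} - F_{18}.
Computing: F_{57} = 365435296162, F_{18} = 2584, so
Sum = 365435296162 - 2584 = 365435293578.

365435293578


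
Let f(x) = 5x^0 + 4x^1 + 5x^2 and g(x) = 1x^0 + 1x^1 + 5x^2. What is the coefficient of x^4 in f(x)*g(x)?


Cauchy product at x^4:
5*5
= 25

25


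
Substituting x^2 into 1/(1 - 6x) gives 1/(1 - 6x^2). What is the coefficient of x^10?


The coefficient of x^(2m) in 1/(1 - 6x^2) is 6^m.
With n = 10 = 2*5, the coefficient is 6^5 = 7776.

7776


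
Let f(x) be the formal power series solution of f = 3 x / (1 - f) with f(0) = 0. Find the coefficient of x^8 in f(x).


Apply Lagrange inversion: f = 3 x * phi(f) with phi(t) = 1/(1 - t), so
[x^n] f = 3^n * (1/n) [t^(n-1)] phi(t)^n = 3^n * (1/n) [t^(n-1)] (1 - t)^(-n) = 3^n * (1/n) C(2n - 2, n - 1) = 3^n * C_{n-1}.
For n = 8: C_7 = C(14, 7) / 8 = 3432/8 = 429.
With the 3^8 = 6561 factor, the coefficient is 6561 * 429 = 2814669.

2814669


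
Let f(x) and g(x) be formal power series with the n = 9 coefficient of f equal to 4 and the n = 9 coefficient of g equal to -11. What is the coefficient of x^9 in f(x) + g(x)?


Addition of formal power series is termwise.
The coefficient of x^9 in f + g = 4 + -11
= -7

-7


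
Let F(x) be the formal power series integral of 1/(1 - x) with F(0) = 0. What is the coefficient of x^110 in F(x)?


1/(1 - x) = sum_{k>=0} x^k. Integrating termwise and using F(0) = 0 gives
F(x) = sum_{k>=0} x^(k+1) / (k+1) = sum_{m>=1} x^m / m = -ln(1 - x).
So the coefficient of x^110 is 1/110 = 1/110.

1/110


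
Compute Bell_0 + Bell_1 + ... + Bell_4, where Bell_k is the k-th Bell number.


Recall Bell_k counts set partitions of a k-set (with Bell_0 = 1 by convention).
Bell_0 through Bell_4: 1, 1, 2, 5, 15
Sum = 1 + 1 + 2 + 5 + 15 = 24.

24


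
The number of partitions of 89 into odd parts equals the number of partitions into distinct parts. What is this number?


Computing partitions of 89 into odd parts (1, 3, 5, ...):
Using the generating function prod_{k>=0} 1/(1-x^(2k+1)),
the count is 173682

173682


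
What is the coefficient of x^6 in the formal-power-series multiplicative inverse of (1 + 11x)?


The inverse is 1/(1 + 11x). Apply the geometric identity 1/(1 - y) = sum_{k>=0} y^k with y = -11x:
1/(1 + 11x) = sum_{k>=0} (-11)^k x^k.
So the coefficient of x^6 is (-11)^6 = 1771561.

1771561


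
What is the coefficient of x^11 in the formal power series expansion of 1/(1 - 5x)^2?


The general identity 1/(1 - c x)^r = sum_{k>=0} c^k C(k + r - 1, r - 1) x^k follows by substituting y = c x into 1/(1 - y)^r = sum_{k>=0} C(k + r - 1, r - 1) y^k.
For c = 5, r = 2, k = 11:
5^11 * C(12, 1) = 48828125 * 12 = 585937500.

585937500


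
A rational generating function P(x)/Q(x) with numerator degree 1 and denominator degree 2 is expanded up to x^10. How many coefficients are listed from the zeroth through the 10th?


Expanding up to x^10 gives the coefficients for x^0, x^1, ..., x^10.
That is 10 + 1 = 11 coefficients in total.

11


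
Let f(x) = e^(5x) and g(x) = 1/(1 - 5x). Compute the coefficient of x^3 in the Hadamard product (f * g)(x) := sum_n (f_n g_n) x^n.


Expanding: f_k = 5^k/k! (from e^(5x)) and g_k = 5^k (from 1/(1 - 5x)). So the Hadamard coefficient (f * g)_k = 5^k 5^k / k! = (25)^k / k!.
For k = 3: 25^3/3! = 15625/6 = 15625/6.

15625/6


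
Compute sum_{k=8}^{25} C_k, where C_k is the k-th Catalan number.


C_8 through C_25: 1430, 4862, 16796, 58786, 208012, 742900, 2674440, 9694845, 35357670, 129644790, 477638700, 1767263190, 6564120420, 24466267020, 91482563640, 343059613650, 1289904147324, 4861946401452
Sum = 1430 + 4862 + 16796 + 58786 + 208012 + 742900 + 2674440 + 9694845 + 35357670 + 129644790 + 477638700 + 1767263190 + 6564120420 + 24466267020 + 91482563640 + 343059613650 + 1289904147324 + 4861946401452
= 6619846419927

6619846419927


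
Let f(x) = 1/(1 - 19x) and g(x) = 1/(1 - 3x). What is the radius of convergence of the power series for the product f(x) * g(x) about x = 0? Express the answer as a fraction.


The radius of 1/(1 - 19x) is 1/19 (nearest singularity at x = 1/19), and the radius of 1/(1 - 3x) is 1/3.
The product f(x)*g(x) = 1/((1 - 19x)(1 - 3x)) has singularities at both 1/19 and 1/3, so its radius of convergence is the distance to the nearest one:
min(1/19, 1/3) = 1/19.

1/19


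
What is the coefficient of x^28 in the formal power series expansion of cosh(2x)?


The Maclaurin series is cosh(t) = sum_{m>=0} t^(2m) / (2m)!, so substituting t = 2x, only even powers of x are nonzero, with coefficient of x^(2m) equal to 2^(2m) / (2m)!.
For x^28 the coefficient is 2^28/28! = 268435456/304888344611713860501504000000 = 8/9086380738369043484375.

8/9086380738369043484375


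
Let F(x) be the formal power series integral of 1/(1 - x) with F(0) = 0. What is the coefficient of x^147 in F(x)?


1/(1 - x) = sum_{k>=0} x^k. Integrating termwise and using F(0) = 0 gives
F(x) = sum_{k>=0} x^(k+1) / (k+1) = sum_{m>=1} x^m / m = -ln(1 - x).
So the coefficient of x^147 is 1/147 = 1/147.

1/147


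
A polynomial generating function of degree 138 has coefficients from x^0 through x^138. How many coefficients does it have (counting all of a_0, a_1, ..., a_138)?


A polynomial of degree 138 takes the form a_0 + a_1 x + ... + a_138 x^138.
The number of coefficients is 138 + 1 = 139.

139


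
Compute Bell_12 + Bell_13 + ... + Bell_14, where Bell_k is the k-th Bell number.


Recall Bell_k counts set partitions of a k-set (with Bell_0 = 1 by convention).
Bell_12 through Bell_14: 4213597, 27644437, 190899322
Sum = 4213597 + 27644437 + 190899322 = 222757356.

222757356


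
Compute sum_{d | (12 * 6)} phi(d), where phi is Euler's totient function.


First, 12 * 6 = 72. One classical identity is sum_{d | n} phi(d) = n (each k in [1, n] has a unique gcd with n, and among the k's with gcd(k, n) = n/d there are phi(d) of them). So the sum equals 72. We also verify directly:
Divisors of 72: 1, 2, 3, 4, 6, 8, 9, 12, 18, 24, 36, 72.
phi values: 1, 1, 2, 2, 2, 4, 6, 4, 6, 8, 12, 24.
Sum = 72.

72


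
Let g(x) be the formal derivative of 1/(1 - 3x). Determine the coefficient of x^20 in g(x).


Differentiate termwise: d/dx sum_{k>=0} 3^k x^k = sum_{k>=1} k 3^k x^(k-1) = sum_{j>=0} (j+1) 3^(j+1) x^j.
Equivalently, d/dx [1/(1 - 3x)] = 3/(1 - 3x)^2.
For j = 20: 21 * 3^21 = 21 * 10460353203 = 219667417263.

219667417263


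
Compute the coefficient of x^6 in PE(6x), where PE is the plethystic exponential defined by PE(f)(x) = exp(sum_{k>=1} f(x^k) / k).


With f(x) = 6x, the exponent is sum_{k>=1} 6 x^k / k = 6 * (-ln(1 - x)). Exponentiating:
PE(6x) = exp(-6 ln(1 - x)) = 1/(1 - x)^6.
By the negative binomial expansion, [x^n] 1/(1 - x)^6 = C(n + 5, 5).
For n = 6: C(11, 5) = 462.

462


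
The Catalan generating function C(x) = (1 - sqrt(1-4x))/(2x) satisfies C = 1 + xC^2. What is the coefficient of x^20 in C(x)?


Substituting x -> x scales the n-th coefficient by 1, so [x^20] C(x) = C_20.
C_20 = C(2*20, 20)/(21) = 137846528820/21 = 6564120420.
= 6564120420.

6564120420


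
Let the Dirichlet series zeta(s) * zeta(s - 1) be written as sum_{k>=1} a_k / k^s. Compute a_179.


Convolution gives a_k = sum_{d | k} d * 1 = sum_{d | k} d = sigma(k), the sum of positive divisors of k.
For k = 179, the divisors are 1, 179, so
sigma(179) = 1 + 179 = 180.

180


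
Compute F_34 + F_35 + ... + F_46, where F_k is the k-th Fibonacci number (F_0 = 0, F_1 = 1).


Use the identity sum_{k=0}^{N} F_k = F_{N+2} - 1 (which follows from F_{k+2} - F_{k+1} = F_k). Then
sum_{k=34}^{46} F_k = (F_{48} - 1) - (F_{35} - 1) = F_{48} - F_{35}.
Computing: F_{48} = 4807526976, F_{35} = 9227465, so
Sum = 4807526976 - 9227465 = 4798299511.

4798299511


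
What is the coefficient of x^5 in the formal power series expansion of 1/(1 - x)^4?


The expansion 1/(1 - x)^r = sum_{k>=0} C(k + r - 1, r - 1) x^k follows from the multiset / negative-binomial theorem (or from repeated differentiation of the geometric series).
For r = 4 and k = 5:
C(8, 3) = 40320 / (6 * 120) = 56.

56


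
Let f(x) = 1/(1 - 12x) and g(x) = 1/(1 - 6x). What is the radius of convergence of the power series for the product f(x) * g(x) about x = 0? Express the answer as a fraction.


The radius of 1/(1 - 12x) is 1/12 (nearest singularity at x = 1/12), and the radius of 1/(1 - 6x) is 1/6.
The product f(x)*g(x) = 1/((1 - 12x)(1 - 6x)) has singularities at both 1/12 and 1/6, so its radius of convergence is the distance to the nearest one:
min(1/12, 1/6) = 1/12.

1/12


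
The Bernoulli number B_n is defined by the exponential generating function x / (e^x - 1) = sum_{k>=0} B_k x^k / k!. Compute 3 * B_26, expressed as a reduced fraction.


Bernoulli numbers can also be computed recursively via B_0 = 1 and sum_{j=0}^{m} C(m+1, j) B_j = 0 for m >= 1. Odd-index Bernoulli numbers vanish for k >= 3.
Computing B_26 = 8553103/6, so 3 * B_26 = 3 * 8553103/6 = 8553103/2.

8553103/2


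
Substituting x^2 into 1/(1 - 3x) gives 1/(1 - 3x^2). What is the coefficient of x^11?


Since 1/(1 - 3x^2) only has even powers of x,
the coefficient of x^11 (odd) is 0.

0


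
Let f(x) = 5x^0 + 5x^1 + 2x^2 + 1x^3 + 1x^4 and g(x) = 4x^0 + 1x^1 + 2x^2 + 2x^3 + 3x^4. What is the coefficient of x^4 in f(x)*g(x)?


Cauchy product at x^4:
5*3 + 5*2 + 2*2 + 1*1 + 1*4
= 34

34


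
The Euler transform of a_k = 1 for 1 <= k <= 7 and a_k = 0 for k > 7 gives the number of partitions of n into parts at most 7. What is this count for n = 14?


Partitions of 14 into parts at most 7:
Using generating function (1-x)^(-1)(1-x^2)^(-1)...(1-x^7)^(-1),
the coefficient of x^14 = 105

105


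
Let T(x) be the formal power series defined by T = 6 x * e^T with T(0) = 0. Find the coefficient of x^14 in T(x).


Apply the Lagrange inversion formula: if T = 6 x * phi(T) with phi(t) = e^t, then
[x^n] T = 6^n * (1/n) [t^(n-1)] phi(t)^n = 6^n * (1/n) [t^(n-1)] e^(n t) = 6^n * (1/n) * n^(n-1) / (n-1)! = 6^n * n^(n-1) / n!.
When c = 1 this is the Cayley count of rooted labeled trees on n vertices, divided by n!.
For n = 14: 6^14 * 14^13 / 14! = 78364164096 * 793714773254144/87178291200 = 2550642919503888384/3575.

2550642919503888384/3575


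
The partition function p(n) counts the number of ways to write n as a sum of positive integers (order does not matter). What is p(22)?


Using the generating function prod_{k>=1} 1/(1-x^k), we compute p(22).
By dynamic programming over parts 1 through 22:
p(22) = 1002

1002


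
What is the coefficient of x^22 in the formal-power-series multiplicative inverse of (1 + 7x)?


The inverse is 1/(1 + 7x). Apply the geometric identity 1/(1 - y) = sum_{k>=0} y^k with y = -7x:
1/(1 + 7x) = sum_{k>=0} (-7)^k x^k.
So the coefficient of x^22 is (-7)^22 = 3909821048582988049.

3909821048582988049


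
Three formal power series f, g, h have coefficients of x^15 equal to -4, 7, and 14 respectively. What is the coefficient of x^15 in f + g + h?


Series addition is componentwise:
-4 + 7 + 14
= 17

17


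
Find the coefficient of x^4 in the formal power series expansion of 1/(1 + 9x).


Write 1/(1 + c x) = 1/(1 - (-c) x) and apply the geometric-series identity
1/(1 - y) = sum_{k>=0} y^k to get 1/(1 + c x) = sum_{k>=0} (-c)^k x^k.
So the coefficient of x^k is (-c)^k = (-1)^k * c^k.
Here c = 9 and k = 4:
(-9)^4 = 1 * 6561 = 6561

6561


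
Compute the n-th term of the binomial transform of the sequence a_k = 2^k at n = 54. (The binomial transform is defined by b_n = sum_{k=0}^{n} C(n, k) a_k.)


With a_k = 2^k, b_n = sum_{k=0}^{n} C(n, k) 2^k = (1 + 2)^n by the binomial theorem.
For n = 54: (1 + 2)^54 = 3^54 = 58149737003040059690390169.

58149737003040059690390169


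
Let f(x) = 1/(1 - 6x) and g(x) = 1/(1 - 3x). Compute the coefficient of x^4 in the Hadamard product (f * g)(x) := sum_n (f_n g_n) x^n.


f has coefficients f_k = 6^k and g has coefficients g_k = 3^k, so the Hadamard product has coefficient (f*g)_k = 6^k * 3^k = 18^k.
For k = 4: 18^4 = 104976.

104976


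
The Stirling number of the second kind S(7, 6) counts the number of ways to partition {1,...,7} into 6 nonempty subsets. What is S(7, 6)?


Using the explicit formula S(n,k) = (1/k!) sum_{j=0}^{k} (-1)^(k-j) C(k,j) j^n:
S(7, 6) = 21
Equivalently, S(n,k) is n! times the coefficient of x^n in the EGF (e^x - 1)^k / k!.

21


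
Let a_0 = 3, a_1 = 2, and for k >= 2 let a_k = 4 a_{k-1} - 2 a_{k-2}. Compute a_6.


Iterating the recurrence forward:
a_0 = 3
a_1 = 2
a_2 = 4*2 - 2*3 = 2
a_3 = 4*2 - 2*2 = 4
a_4 = 4*4 - 2*2 = 12
a_5 = 4*12 - 2*4 = 40
a_6 = 4*40 - 2*12 = 136
So a_6 = 136.

136


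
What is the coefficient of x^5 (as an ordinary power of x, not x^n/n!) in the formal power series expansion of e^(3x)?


The exponential series is e^y = sum_{k>=0} y^k / k!. Substituting y = 3x gives
e^(3x) = sum_{k>=0} 3^k x^k / k!.
So the coefficient of x^n is a^n/n! with a = 3, n = 5:
3^5 / 5! = 243/120 = 81/40

81/40


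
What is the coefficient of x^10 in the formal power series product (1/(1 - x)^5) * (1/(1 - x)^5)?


Combine the factors: (1/(1 - x)^5) * (1/(1 - x)^5) = 1/(1 - x)^10.
Then use 1/(1 - x)^r = sum_{k>=0} C(k + r - 1, r - 1) x^k with r = 10 and k = 10:
C(19, 9) = 92378.

92378


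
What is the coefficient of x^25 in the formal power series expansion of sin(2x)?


The Maclaurin series is sin(t) = sum_{k>=0} (-1)^k t^(2k+1) / (2k+1)!, so substituting t = 2x, only odd powers of x are nonzero, with coefficient of x^(2k+1) equal to (-1)^k 2^(2k+1) / (2k+1)!.
Write 25 = 2*12 + 1, giving the coefficient (-1)^12 * 2^25 / 25! = 33554432/15511210043330985984000000 = 8/3698160658676859375.

8/3698160658676859375


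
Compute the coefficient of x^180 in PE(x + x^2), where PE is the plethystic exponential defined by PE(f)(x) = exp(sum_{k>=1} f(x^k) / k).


With f(x) = x + x^2, the exponent is sum_{k>=1} (x^k + x^(2k)) / k = -ln(1 - x) - ln(1 - x^2). Exponentiating:
PE(x + x^2) = 1 / ((1 - x)(1 - x^2)).
This is the generating function for partitions of n into parts of size 1 or 2. The number of 2's can be any j in 0..90, and the rest are 1's, so
[x^180] = floor(180/2) + 1 = 91.

91


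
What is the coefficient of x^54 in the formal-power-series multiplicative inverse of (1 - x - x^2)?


Let the inverse be f(x) = sum_{k>=0} a_k x^k. From f(x) * (1 - x - x^2) = 1 and matching coefficients:
 x^0: a_0 = 1.
 x^1: a_1 - a_0 = 0, so a_1 = 1.
 x^k (k >= 2): a_k - a_{k-1} - a_{k-2} = 0, i.e. a_k = a_{k-1} + a_{k-2}.
This is the Fibonacci-type recurrence shifted so that a_0 = a_1 = 1.
Iterating: a_0=1, a_1=1, a_2=2, a_3=3, a_4=5, a_5=8, a_6=13, a_7=21, a_8=34, a_9=55, ...
a_54 = 139583862445.

139583862445


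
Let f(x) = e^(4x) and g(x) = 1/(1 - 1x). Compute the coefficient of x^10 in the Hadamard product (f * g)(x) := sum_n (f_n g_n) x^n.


Expanding: f_k = 4^k/k! (from e^(4x)) and g_k = 1^k (from 1/(1 - 1x)). So the Hadamard coefficient (f * g)_k = 4^k 1^k / k! = (4)^k / k!.
For k = 10: 4^10/10! = 1048576/3628800 = 4096/14175.

4096/14175


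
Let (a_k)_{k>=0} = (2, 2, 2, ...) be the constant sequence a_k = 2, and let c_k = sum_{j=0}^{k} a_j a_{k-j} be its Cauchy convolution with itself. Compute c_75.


Since a_j = 2 for all j >= 0, the convolution sum becomes
c_k = sum_{j=0}^{k} 2 * 2 = 4 * (k + 1).
Equivalently, the generating function of (a_k) is 2/(1 - x) and its square is 4/(1 - x)^2 = sum_{k>=0} 4(k + 1) x^k.
For k = 75: 4 * 76 = 304.

304


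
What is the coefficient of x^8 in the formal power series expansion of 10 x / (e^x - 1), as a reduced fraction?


The exponential generating function for Bernoulli numbers is
x / (e^x - 1) = sum_{k>=0} B_k x^k / k!.
So the coefficient of x^8 in 10 x / (e^x - 1) is 10 B_8 / 8!.
Computing: B_8 = -1/30, 8! = 40320, giving
10 * -1/30 / 40320 = -1/120960.

-1/120960


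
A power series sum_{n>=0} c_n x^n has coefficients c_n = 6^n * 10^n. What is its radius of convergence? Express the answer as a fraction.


By the root test (Cauchy-Hadamard), the radius is R = 1 / limsup_n |c_n|^(1/n).
Here |c_n|^(1/n) = (6^n * 10^n)^(1/n) = 6 * 10 = 60 for all n.
So R = 1/60 = 1/60.

1/60


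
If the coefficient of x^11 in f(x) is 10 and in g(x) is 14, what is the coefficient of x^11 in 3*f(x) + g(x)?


Scalar multiplication scales coefficients: 3 * 10 = 30.
Then add the g coefficient: 30 + 14
= 44

44


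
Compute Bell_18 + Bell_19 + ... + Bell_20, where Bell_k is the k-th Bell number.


Recall Bell_k counts set partitions of a k-set (with Bell_0 = 1 by convention).
Bell_18 through Bell_20: 682076806159, 5832742205057, 51724158235372
Sum = 682076806159 + 5832742205057 + 51724158235372 = 58238977246588.

58238977246588


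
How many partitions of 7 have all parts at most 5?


Using the generating function (1-x)^(-1)(1-x^2)^(-1)...(1-x^5)^(-1),
the coefficient of x^7 counts these restricted partitions.
Result = 13

13


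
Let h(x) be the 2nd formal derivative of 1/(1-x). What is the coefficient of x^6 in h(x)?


Differentiating 2 times: d^2/dx^2 [1/(1-x)] = 2!/(1-x)^3.
The expansion 1/(1-x)^3 = sum_{k>=0} C(k+2, 2) x^k, so the coefficient of x^n in 2!/(1-x)^3 is 2! * C(n+2, 2).
For n = 6: 2 * C(8, 2) = 2 * 28 = 56

56


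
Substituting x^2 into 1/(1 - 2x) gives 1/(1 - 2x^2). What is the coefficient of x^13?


Since 1/(1 - 2x^2) only has even powers of x,
the coefficient of x^13 (odd) is 0.

0


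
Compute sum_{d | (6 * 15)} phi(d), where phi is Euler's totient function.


First, 6 * 15 = 90. One classical identity is sum_{d | n} phi(d) = n (each k in [1, n] has a unique gcd with n, and among the k's with gcd(k, n) = n/d there are phi(d) of them). So the sum equals 90. We also verify directly:
Divisors of 90: 1, 2, 3, 5, 6, 9, 10, 15, 18, 30, 45, 90.
phi values: 1, 1, 2, 4, 2, 6, 4, 8, 6, 8, 24, 24.
Sum = 90.

90


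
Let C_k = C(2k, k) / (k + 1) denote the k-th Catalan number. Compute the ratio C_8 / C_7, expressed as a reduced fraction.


Using C_k = (2k)! / (k! (k+1)!), the ratio C_{k+1}/C_k simplifies to
C_{k+1}/C_k = [(2k+2)! / ((k+1)! (k+2)!)] * [k! (k+1)! / (2k)!]
 = (2k+2)(2k+1) / ((k+1)(k+2)) = 2(2k+1) / (k+2).
For k = 7: 2(2*7 + 1) / (7 + 2) = 30/9 = 10/3.

10/3


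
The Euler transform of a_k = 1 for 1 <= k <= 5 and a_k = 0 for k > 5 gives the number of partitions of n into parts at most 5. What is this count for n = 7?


Partitions of 7 into parts at most 5:
Using generating function (1-x)^(-1)(1-x^2)^(-1)...(1-x^5)^(-1),
the coefficient of x^7 = 13

13


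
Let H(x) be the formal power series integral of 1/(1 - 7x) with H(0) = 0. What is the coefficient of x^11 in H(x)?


1/(1 - 7x) = sum_{k>=0} 7^k x^k. Integrating termwise with H(0) = 0:
H(x) = sum_{k>=0} 7^k x^(k+1) / (k+1) = sum_{m>=1} 7^(m-1) x^m / m.
For m = 11: 7^10/11 = 282475249/11 = 282475249/11.

282475249/11


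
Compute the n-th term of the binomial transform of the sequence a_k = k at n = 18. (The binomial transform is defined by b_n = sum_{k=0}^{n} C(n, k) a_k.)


With a_k = k, b_n = sum_{k=0}^{n} C(n, k) k. Using k * C(n, k) = n * C(n-1, k-1) gives b_n = n * sum_{k>=1} C(n-1, k-1) = n * 2^(n-1).
For n = 18: 18 * 2^17 = 18 * 131072 = 2359296.

2359296


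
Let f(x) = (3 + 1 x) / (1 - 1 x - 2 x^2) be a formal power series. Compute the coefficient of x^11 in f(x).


Write f(x) = sum_{k>=0} a_k x^k. Multiplying both sides by 1 - 1 x - 2 x^2 gives
(1 - 1 x - 2 x^2) sum_{k>=0} a_k x^k = 3 + 1 x.
Matching coefficients:
 x^0: a_0 = 3
 x^1: a_1 - 1 a_0 = 1  =>  a_1 = 1*3 + 1 = 4
 x^k (k >= 2): a_k = 1 a_{k-1} + 2 a_{k-2}.
Iterating: a_2 = 10, a_3 = 18, a_4 = 38, a_5 = 74, a_6 = 150, a_7 = 298, a_8 = 598, a_9 = 1194, a_10 = 2390, a_11 = 4778.
So the coefficient of x^11 is 4778.

4778


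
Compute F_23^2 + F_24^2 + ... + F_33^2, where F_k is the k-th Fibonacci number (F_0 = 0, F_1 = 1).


There is a standard identity sum_{k=0}^{N} F_k^2 = F_N * F_{N+1} (proved inductively from the telescoping relation F_k^2 = F_k F_{k+1} - F_{k-1} F_k). Then
sum_{k=23}^{33} F_k^2 = F_33 F_34 - F_22 F_23.
Computing: F_33 = 3524578, F_34 = 5702887, F_22 = 17711, F_23 = 28657.
Sum = 3524578 * 5702887 - 17711 * 28657 = 20099762512559.

20099762512559


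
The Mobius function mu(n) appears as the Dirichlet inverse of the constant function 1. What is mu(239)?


239 = 239 (all distinct primes).
mu(239) = (-1)^1 = -1

-1


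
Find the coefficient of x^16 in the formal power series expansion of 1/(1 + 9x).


Write 1/(1 + c x) = 1/(1 - (-c) x) and apply the geometric-series identity
1/(1 - y) = sum_{k>=0} y^k to get 1/(1 + c x) = sum_{k>=0} (-c)^k x^k.
So the coefficient of x^k is (-c)^k = (-1)^k * c^k.
Here c = 9 and k = 16:
(-9)^16 = 1 * 1853020188851841 = 1853020188851841

1853020188851841


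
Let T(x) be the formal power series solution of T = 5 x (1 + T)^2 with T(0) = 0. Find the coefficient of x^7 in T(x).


Apply the Lagrange inversion formula: if T = 5 x * phi(T) with phi(t) = (1 + t)^2, then [x^n] T = 5^n * (1/n) [t^(n-1)] phi(t)^n = 5^n * (1/n) [t^(n-1)] (1 + t)^(2n) = 5^n * (1/n) C(2n, n-1).
Using the identity C(2n, n-1) = C(2n, n) * n / (n+1), the unscaled factor equals C(2n, n) / (n+1) = C_n, the n-th Catalan number.
For n = 7: C_7 = C(14, 7) / 8 = 3432/8 = 429.
With the 5^7 = 78125 factor, the coefficient is 78125 * 429 = 33515625.

33515625
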